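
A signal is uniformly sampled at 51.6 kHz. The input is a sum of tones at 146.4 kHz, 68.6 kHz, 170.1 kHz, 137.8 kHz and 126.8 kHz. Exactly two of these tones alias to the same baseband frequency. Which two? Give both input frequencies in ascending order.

68.6 kHz, 137.8 kHz

fs/2 = 25.8 kHz.
146.4 kHz mod fs = 43.2 kHz.
43.2 kHz > fs/2 = 25.8 kHz, folds to fs − 43.2 kHz = 8.4 kHz.
68.6 kHz mod fs = 17 kHz.
17 kHz ≤ fs/2 = 25.8 kHz, appears at 17 kHz.
170.1 kHz mod fs = 15.3 kHz.
15.3 kHz ≤ fs/2 = 25.8 kHz, appears at 15.3 kHz.
137.8 kHz mod fs = 34.6 kHz.
34.6 kHz > fs/2 = 25.8 kHz, folds to fs − 34.6 kHz = 17 kHz.
126.8 kHz mod fs = 23.6 kHz.
23.6 kHz ≤ fs/2 = 25.8 kHz, appears at 23.6 kHz.
68.6 kHz and 137.8 kHz both map to 17 kHz.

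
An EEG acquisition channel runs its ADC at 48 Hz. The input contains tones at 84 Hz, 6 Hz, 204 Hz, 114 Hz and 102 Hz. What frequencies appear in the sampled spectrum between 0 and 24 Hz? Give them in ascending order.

fs/2 = 24 Hz.
84 Hz mod fs = 36 Hz.
36 Hz > fs/2 = 24 Hz, folds to fs − 36 Hz = 12 Hz.
6 Hz ≤ fs/2 = 24 Hz, passes unchanged.
204 Hz mod fs = 12 Hz.
12 Hz ≤ fs/2 = 24 Hz, appears at 12 Hz.
114 Hz mod fs = 18 Hz.
18 Hz ≤ fs/2 = 24 Hz, appears at 18 Hz.
102 Hz mod fs = 6 Hz.
6 Hz ≤ fs/2 = 24 Hz, appears at 6 Hz.
Distinct values: {6 Hz, 12 Hz, 18 Hz}.

6 Hz, 12 Hz, 18 Hz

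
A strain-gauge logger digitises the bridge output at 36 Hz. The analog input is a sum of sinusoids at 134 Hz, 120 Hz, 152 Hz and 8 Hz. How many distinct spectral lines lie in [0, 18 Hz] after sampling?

fs/2 = 18 Hz.
134 Hz mod fs = 26 Hz.
26 Hz > fs/2 = 18 Hz, folds to fs − 26 Hz = 10 Hz.
120 Hz mod fs = 12 Hz.
12 Hz ≤ fs/2 = 18 Hz, appears at 12 Hz.
152 Hz mod fs = 8 Hz.
8 Hz ≤ fs/2 = 18 Hz, appears at 8 Hz.
8 Hz ≤ fs/2 = 18 Hz, passes unchanged.
Distinct values: {8 Hz, 10 Hz, 12 Hz} → 3.

3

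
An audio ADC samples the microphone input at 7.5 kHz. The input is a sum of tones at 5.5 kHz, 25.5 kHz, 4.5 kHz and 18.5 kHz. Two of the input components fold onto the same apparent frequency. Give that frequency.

fs/2 = 3.75 kHz.
5.5 kHz > fs/2 = 3.75 kHz, folds to fs − 5.5 kHz = 2 kHz.
25.5 kHz mod fs = 3 kHz.
3 kHz ≤ fs/2 = 3.75 kHz, appears at 3 kHz.
4.5 kHz > fs/2 = 3.75 kHz, folds to fs − 4.5 kHz = 3 kHz.
18.5 kHz mod fs = 3.5 kHz.
3.5 kHz ≤ fs/2 = 3.75 kHz, appears at 3.5 kHz.
4.5 kHz and 25.5 kHz both map to 3 kHz.

3 kHz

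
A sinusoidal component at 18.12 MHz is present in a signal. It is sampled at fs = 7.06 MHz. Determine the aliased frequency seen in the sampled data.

3.06 MHz

18.12 MHz mod fs = 4 MHz.
4 MHz > fs/2 = 3.53 MHz, folds to fs − 4 MHz = 3.06 MHz.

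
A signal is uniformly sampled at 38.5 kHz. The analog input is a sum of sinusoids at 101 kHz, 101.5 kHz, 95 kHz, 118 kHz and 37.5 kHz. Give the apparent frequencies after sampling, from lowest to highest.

fs/2 = 19.25 kHz.
101 kHz mod fs = 24 kHz.
24 kHz > fs/2 = 19.25 kHz, folds to fs − 24 kHz = 14.5 kHz.
101.5 kHz mod fs = 24.5 kHz.
24.5 kHz > fs/2 = 19.25 kHz, folds to fs − 24.5 kHz = 14 kHz.
95 kHz mod fs = 18 kHz.
18 kHz ≤ fs/2 = 19.25 kHz, appears at 18 kHz.
118 kHz mod fs = 2.5 kHz.
2.5 kHz ≤ fs/2 = 19.25 kHz, appears at 2.5 kHz.
37.5 kHz > fs/2 = 19.25 kHz, folds to fs − 37.5 kHz = 1 kHz.
Distinct values: {1 kHz, 2.5 kHz, 14 kHz, 14.5 kHz, 18 kHz}.

1 kHz, 2.5 kHz, 14 kHz, 14.5 kHz, 18 kHz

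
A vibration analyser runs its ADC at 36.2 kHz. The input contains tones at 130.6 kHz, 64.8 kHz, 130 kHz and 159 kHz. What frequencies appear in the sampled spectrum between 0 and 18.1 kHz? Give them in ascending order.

7.6 kHz, 14.2 kHz, 14.8 kHz

fs/2 = 18.1 kHz.
130.6 kHz mod fs = 22 kHz.
22 kHz > fs/2 = 18.1 kHz, folds to fs − 22 kHz = 14.2 kHz.
64.8 kHz mod fs = 28.6 kHz.
28.6 kHz > fs/2 = 18.1 kHz, folds to fs − 28.6 kHz = 7.6 kHz.
130 kHz mod fs = 21.4 kHz.
21.4 kHz > fs/2 = 18.1 kHz, folds to fs − 21.4 kHz = 14.8 kHz.
159 kHz mod fs = 14.2 kHz.
14.2 kHz ≤ fs/2 = 18.1 kHz, appears at 14.2 kHz.
Distinct values: {7.6 kHz, 14.2 kHz, 14.8 kHz}.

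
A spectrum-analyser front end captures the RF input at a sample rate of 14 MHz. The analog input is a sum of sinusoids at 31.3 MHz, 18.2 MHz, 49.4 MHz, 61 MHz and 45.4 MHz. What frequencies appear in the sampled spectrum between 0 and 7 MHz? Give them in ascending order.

3.3 MHz, 3.4 MHz, 4.2 MHz, 5 MHz, 6.6 MHz

fs/2 = 7 MHz.
31.3 MHz mod fs = 3.3 MHz.
3.3 MHz ≤ fs/2 = 7 MHz, appears at 3.3 MHz.
18.2 MHz mod fs = 4.2 MHz.
4.2 MHz ≤ fs/2 = 7 MHz, appears at 4.2 MHz.
49.4 MHz mod fs = 7.4 MHz.
7.4 MHz > fs/2 = 7 MHz, folds to fs − 7.4 MHz = 6.6 MHz.
61 MHz mod fs = 5 MHz.
5 MHz ≤ fs/2 = 7 MHz, appears at 5 MHz.
45.4 MHz mod fs = 3.4 MHz.
3.4 MHz ≤ fs/2 = 7 MHz, appears at 3.4 MHz.
Distinct values: {3.3 MHz, 3.4 MHz, 4.2 MHz, 5 MHz, 6.6 MHz}.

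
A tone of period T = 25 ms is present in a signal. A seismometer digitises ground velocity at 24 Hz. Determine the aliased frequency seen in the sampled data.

T = 25 ms → f = 1/T = 40 Hz.
40 Hz mod fs = 16 Hz.
16 Hz > fs/2 = 12 Hz, folds to fs − 16 Hz = 8 Hz.

8 Hz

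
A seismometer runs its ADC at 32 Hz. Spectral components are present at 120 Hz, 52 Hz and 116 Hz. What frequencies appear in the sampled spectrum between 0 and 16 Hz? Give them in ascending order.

8 Hz, 12 Hz

fs/2 = 16 Hz.
120 Hz mod fs = 24 Hz.
24 Hz > fs/2 = 16 Hz, folds to fs − 24 Hz = 8 Hz.
52 Hz mod fs = 20 Hz.
20 Hz > fs/2 = 16 Hz, folds to fs − 20 Hz = 12 Hz.
116 Hz mod fs = 20 Hz.
20 Hz > fs/2 = 16 Hz, folds to fs − 20 Hz = 12 Hz.
Distinct values: {8 Hz, 12 Hz}.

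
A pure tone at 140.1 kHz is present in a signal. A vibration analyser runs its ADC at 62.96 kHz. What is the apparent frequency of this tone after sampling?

140.1 kHz mod fs = 14.18 kHz.
14.18 kHz ≤ fs/2 = 31.48 kHz, appears at 14.18 kHz.

14.18 kHz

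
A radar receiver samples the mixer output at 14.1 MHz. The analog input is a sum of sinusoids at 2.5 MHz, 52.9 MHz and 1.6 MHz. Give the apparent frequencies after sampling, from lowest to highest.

1.6 MHz, 2.5 MHz, 3.5 MHz

fs/2 = 7.05 MHz.
2.5 MHz ≤ fs/2 = 7.05 MHz, passes unchanged.
52.9 MHz mod fs = 10.6 MHz.
10.6 MHz > fs/2 = 7.05 MHz, folds to fs − 10.6 MHz = 3.5 MHz.
1.6 MHz ≤ fs/2 = 7.05 MHz, passes unchanged.
Distinct values: {1.6 MHz, 2.5 MHz, 3.5 MHz}.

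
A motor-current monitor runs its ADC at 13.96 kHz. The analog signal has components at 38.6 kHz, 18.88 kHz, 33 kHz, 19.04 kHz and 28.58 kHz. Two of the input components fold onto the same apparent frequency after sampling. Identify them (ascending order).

fs/2 = 6.98 kHz.
38.6 kHz mod fs = 10.68 kHz.
10.68 kHz > fs/2 = 6.98 kHz, folds to fs − 10.68 kHz = 3.28 kHz.
18.88 kHz mod fs = 4.92 kHz.
4.92 kHz ≤ fs/2 = 6.98 kHz, appears at 4.92 kHz.
33 kHz mod fs = 5.08 kHz.
5.08 kHz ≤ fs/2 = 6.98 kHz, appears at 5.08 kHz.
19.04 kHz mod fs = 5.08 kHz.
5.08 kHz ≤ fs/2 = 6.98 kHz, appears at 5.08 kHz.
28.58 kHz mod fs = 0.66 kHz.
0.66 kHz ≤ fs/2 = 6.98 kHz, appears at 0.66 kHz.
19.04 kHz and 33 kHz both map to 5.08 kHz.

19.04 kHz, 33 kHz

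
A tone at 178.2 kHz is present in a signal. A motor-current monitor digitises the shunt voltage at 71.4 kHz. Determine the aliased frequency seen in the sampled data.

178.2 kHz mod fs = 35.4 kHz.
35.4 kHz ≤ fs/2 = 35.7 kHz, appears at 35.4 kHz.

35.4 kHz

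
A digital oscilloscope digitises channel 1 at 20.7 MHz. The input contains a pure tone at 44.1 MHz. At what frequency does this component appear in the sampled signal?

44.1 MHz mod fs = 2.7 MHz.
2.7 MHz ≤ fs/2 = 10.35 MHz, appears at 2.7 MHz.

2.7 MHz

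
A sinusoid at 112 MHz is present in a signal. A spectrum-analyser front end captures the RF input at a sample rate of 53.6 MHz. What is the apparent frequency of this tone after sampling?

4.8 MHz

112 MHz mod fs = 4.8 MHz.
4.8 MHz ≤ fs/2 = 26.8 MHz, appears at 4.8 MHz.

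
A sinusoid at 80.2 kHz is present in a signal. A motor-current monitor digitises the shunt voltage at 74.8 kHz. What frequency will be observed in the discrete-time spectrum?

5.4 kHz

80.2 kHz mod fs = 5.4 kHz.
5.4 kHz ≤ fs/2 = 37.4 kHz, appears at 5.4 kHz.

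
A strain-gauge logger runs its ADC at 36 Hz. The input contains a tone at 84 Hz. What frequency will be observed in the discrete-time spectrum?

84 Hz mod fs = 12 Hz.
12 Hz ≤ fs/2 = 18 Hz, appears at 12 Hz.

12 Hz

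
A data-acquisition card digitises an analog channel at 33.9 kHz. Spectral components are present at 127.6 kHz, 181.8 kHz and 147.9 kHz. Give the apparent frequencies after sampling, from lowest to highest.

fs/2 = 16.95 kHz.
127.6 kHz mod fs = 25.9 kHz.
25.9 kHz > fs/2 = 16.95 kHz, folds to fs − 25.9 kHz = 8 kHz.
181.8 kHz mod fs = 12.3 kHz.
12.3 kHz ≤ fs/2 = 16.95 kHz, appears at 12.3 kHz.
147.9 kHz mod fs = 12.3 kHz.
12.3 kHz ≤ fs/2 = 16.95 kHz, appears at 12.3 kHz.
Distinct values: {8 kHz, 12.3 kHz}.

8 kHz, 12.3 kHz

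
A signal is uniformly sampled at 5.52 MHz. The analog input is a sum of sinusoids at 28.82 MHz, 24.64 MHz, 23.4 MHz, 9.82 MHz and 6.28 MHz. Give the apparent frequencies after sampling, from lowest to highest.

0.76 MHz, 1.22 MHz, 1.32 MHz, 2.56 MHz

fs/2 = 2.76 MHz.
28.82 MHz mod fs = 1.22 MHz.
1.22 MHz ≤ fs/2 = 2.76 MHz, appears at 1.22 MHz.
24.64 MHz mod fs = 2.56 MHz.
2.56 MHz ≤ fs/2 = 2.76 MHz, appears at 2.56 MHz.
23.4 MHz mod fs = 1.32 MHz.
1.32 MHz ≤ fs/2 = 2.76 MHz, appears at 1.32 MHz.
9.82 MHz mod fs = 4.3 MHz.
4.3 MHz > fs/2 = 2.76 MHz, folds to fs − 4.3 MHz = 1.22 MHz.
6.28 MHz mod fs = 0.76 MHz.
0.76 MHz ≤ fs/2 = 2.76 MHz, appears at 0.76 MHz.
Distinct values: {0.76 MHz, 1.22 MHz, 1.32 MHz, 2.56 MHz}.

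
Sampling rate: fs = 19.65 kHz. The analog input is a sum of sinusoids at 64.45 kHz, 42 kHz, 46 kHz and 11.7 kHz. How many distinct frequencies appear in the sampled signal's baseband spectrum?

4

fs/2 = 9.825 kHz.
64.45 kHz mod fs = 5.5 kHz.
5.5 kHz ≤ fs/2 = 9.825 kHz, appears at 5.5 kHz.
42 kHz mod fs = 2.7 kHz.
2.7 kHz ≤ fs/2 = 9.825 kHz, appears at 2.7 kHz.
46 kHz mod fs = 6.7 kHz.
6.7 kHz ≤ fs/2 = 9.825 kHz, appears at 6.7 kHz.
11.7 kHz > fs/2 = 9.825 kHz, folds to fs − 11.7 kHz = 7.95 kHz.
Distinct values: {2.7 kHz, 5.5 kHz, 6.7 kHz, 7.95 kHz} → 4.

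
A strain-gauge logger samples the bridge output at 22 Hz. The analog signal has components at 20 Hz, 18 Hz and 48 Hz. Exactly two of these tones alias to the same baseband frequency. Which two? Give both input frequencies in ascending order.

18 Hz, 48 Hz

fs/2 = 11 Hz.
20 Hz > fs/2 = 11 Hz, folds to fs − 20 Hz = 2 Hz.
18 Hz > fs/2 = 11 Hz, folds to fs − 18 Hz = 4 Hz.
48 Hz mod fs = 4 Hz.
4 Hz ≤ fs/2 = 11 Hz, appears at 4 Hz.
18 Hz and 48 Hz both map to 4 Hz.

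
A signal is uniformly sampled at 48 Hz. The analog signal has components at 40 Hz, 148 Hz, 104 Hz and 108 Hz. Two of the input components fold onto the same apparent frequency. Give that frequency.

8 Hz

fs/2 = 24 Hz.
40 Hz > fs/2 = 24 Hz, folds to fs − 40 Hz = 8 Hz.
148 Hz mod fs = 4 Hz.
4 Hz ≤ fs/2 = 24 Hz, appears at 4 Hz.
104 Hz mod fs = 8 Hz.
8 Hz ≤ fs/2 = 24 Hz, appears at 8 Hz.
108 Hz mod fs = 12 Hz.
12 Hz ≤ fs/2 = 24 Hz, appears at 12 Hz.
40 Hz and 104 Hz both map to 8 Hz.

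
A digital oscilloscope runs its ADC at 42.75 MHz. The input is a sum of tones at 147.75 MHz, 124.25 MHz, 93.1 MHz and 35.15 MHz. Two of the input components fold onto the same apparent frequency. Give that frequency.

fs/2 = 21.375 MHz.
147.75 MHz mod fs = 19.5 MHz.
19.5 MHz ≤ fs/2 = 21.375 MHz, appears at 19.5 MHz.
124.25 MHz mod fs = 38.75 MHz.
38.75 MHz > fs/2 = 21.375 MHz, folds to fs − 38.75 MHz = 4 MHz.
93.1 MHz mod fs = 7.6 MHz.
7.6 MHz ≤ fs/2 = 21.375 MHz, appears at 7.6 MHz.
35.15 MHz > fs/2 = 21.375 MHz, folds to fs − 35.15 MHz = 7.6 MHz.
35.15 MHz and 93.1 MHz both map to 7.6 MHz.

7.6 MHz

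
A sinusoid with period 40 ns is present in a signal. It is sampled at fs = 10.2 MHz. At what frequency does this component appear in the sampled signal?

T = 40 ns → f = 1/T = 25 MHz.
25 MHz mod fs = 4.6 MHz.
4.6 MHz ≤ fs/2 = 5.1 MHz, appears at 4.6 MHz.

4.6 MHz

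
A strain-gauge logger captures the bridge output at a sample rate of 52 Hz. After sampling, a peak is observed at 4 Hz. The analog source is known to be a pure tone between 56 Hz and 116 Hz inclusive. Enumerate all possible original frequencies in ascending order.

Frequencies that alias to 4 Hz are k·fs ± 4 Hz for integer k ≥ 0.
k=0: 4 Hz.
k=1: 48 Hz, 56 Hz.
k=2: 100 Hz, 108 Hz.
k=3: 152 Hz, 160 Hz.
Within [56 Hz, 116 Hz]: 56 Hz, 100 Hz, 108 Hz.

56 Hz, 100 Hz, 108 Hz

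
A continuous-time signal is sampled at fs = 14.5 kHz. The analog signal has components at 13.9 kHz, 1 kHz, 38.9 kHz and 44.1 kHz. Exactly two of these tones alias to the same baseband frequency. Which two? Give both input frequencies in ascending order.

13.9 kHz, 44.1 kHz

fs/2 = 7.25 kHz.
13.9 kHz > fs/2 = 7.25 kHz, folds to fs − 13.9 kHz = 0.6 kHz.
1 kHz ≤ fs/2 = 7.25 kHz, passes unchanged.
38.9 kHz mod fs = 9.9 kHz.
9.9 kHz > fs/2 = 7.25 kHz, folds to fs − 9.9 kHz = 4.6 kHz.
44.1 kHz mod fs = 0.6 kHz.
0.6 kHz ≤ fs/2 = 7.25 kHz, appears at 0.6 kHz.
13.9 kHz and 44.1 kHz both map to 0.6 kHz.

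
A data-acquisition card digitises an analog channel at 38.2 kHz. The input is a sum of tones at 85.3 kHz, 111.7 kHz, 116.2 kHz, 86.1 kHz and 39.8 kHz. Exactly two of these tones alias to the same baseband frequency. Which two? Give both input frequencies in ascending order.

39.8 kHz, 116.2 kHz

fs/2 = 19.1 kHz.
85.3 kHz mod fs = 8.9 kHz.
8.9 kHz ≤ fs/2 = 19.1 kHz, appears at 8.9 kHz.
111.7 kHz mod fs = 35.3 kHz.
35.3 kHz > fs/2 = 19.1 kHz, folds to fs − 35.3 kHz = 2.9 kHz.
116.2 kHz mod fs = 1.6 kHz.
1.6 kHz ≤ fs/2 = 19.1 kHz, appears at 1.6 kHz.
86.1 kHz mod fs = 9.7 kHz.
9.7 kHz ≤ fs/2 = 19.1 kHz, appears at 9.7 kHz.
39.8 kHz mod fs = 1.6 kHz.
1.6 kHz ≤ fs/2 = 19.1 kHz, appears at 1.6 kHz.
39.8 kHz and 116.2 kHz both map to 1.6 kHz.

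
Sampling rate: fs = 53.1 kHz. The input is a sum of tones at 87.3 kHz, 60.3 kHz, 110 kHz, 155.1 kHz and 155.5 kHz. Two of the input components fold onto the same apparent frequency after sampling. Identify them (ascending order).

110 kHz, 155.5 kHz

fs/2 = 26.55 kHz.
87.3 kHz mod fs = 34.2 kHz.
34.2 kHz > fs/2 = 26.55 kHz, folds to fs − 34.2 kHz = 18.9 kHz.
60.3 kHz mod fs = 7.2 kHz.
7.2 kHz ≤ fs/2 = 26.55 kHz, appears at 7.2 kHz.
110 kHz mod fs = 3.8 kHz.
3.8 kHz ≤ fs/2 = 26.55 kHz, appears at 3.8 kHz.
155.1 kHz mod fs = 48.9 kHz.
48.9 kHz > fs/2 = 26.55 kHz, folds to fs − 48.9 kHz = 4.2 kHz.
155.5 kHz mod fs = 49.3 kHz.
49.3 kHz > fs/2 = 26.55 kHz, folds to fs − 49.3 kHz = 3.8 kHz.
110 kHz and 155.5 kHz both map to 3.8 kHz.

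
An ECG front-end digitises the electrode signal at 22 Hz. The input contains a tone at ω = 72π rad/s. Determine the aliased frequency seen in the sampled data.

8 Hz

ω = 72π rad/s → f = ω/(2π) = 36 Hz.
36 Hz mod fs = 14 Hz.
14 Hz > fs/2 = 11 Hz, folds to fs − 14 Hz = 8 Hz.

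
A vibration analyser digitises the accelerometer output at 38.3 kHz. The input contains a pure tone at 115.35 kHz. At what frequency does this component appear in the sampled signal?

115.35 kHz mod fs = 0.45 kHz.
0.45 kHz ≤ fs/2 = 19.15 kHz, appears at 0.45 kHz.

0.45 kHz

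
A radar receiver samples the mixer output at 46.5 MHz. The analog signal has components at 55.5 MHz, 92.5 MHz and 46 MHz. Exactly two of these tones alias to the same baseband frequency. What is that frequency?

0.5 MHz

fs/2 = 23.25 MHz.
55.5 MHz mod fs = 9 MHz.
9 MHz ≤ fs/2 = 23.25 MHz, appears at 9 MHz.
92.5 MHz mod fs = 46 MHz.
46 MHz > fs/2 = 23.25 MHz, folds to fs − 46 MHz = 0.5 MHz.
46 MHz > fs/2 = 23.25 MHz, folds to fs − 46 MHz = 0.5 MHz.
46 MHz and 92.5 MHz both map to 0.5 MHz.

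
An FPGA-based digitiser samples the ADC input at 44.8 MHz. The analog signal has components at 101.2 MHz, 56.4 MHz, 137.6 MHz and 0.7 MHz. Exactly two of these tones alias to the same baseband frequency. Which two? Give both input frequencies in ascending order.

56.4 MHz, 101.2 MHz

fs/2 = 22.4 MHz.
101.2 MHz mod fs = 11.6 MHz.
11.6 MHz ≤ fs/2 = 22.4 MHz, appears at 11.6 MHz.
56.4 MHz mod fs = 11.6 MHz.
11.6 MHz ≤ fs/2 = 22.4 MHz, appears at 11.6 MHz.
137.6 MHz mod fs = 3.2 MHz.
3.2 MHz ≤ fs/2 = 22.4 MHz, appears at 3.2 MHz.
0.7 MHz ≤ fs/2 = 22.4 MHz, passes unchanged.
56.4 MHz and 101.2 MHz both map to 11.6 MHz.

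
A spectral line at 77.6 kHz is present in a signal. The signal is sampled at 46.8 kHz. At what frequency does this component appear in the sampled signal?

16 kHz

77.6 kHz mod fs = 30.8 kHz.
30.8 kHz > fs/2 = 23.4 kHz, folds to fs − 30.8 kHz = 16 kHz.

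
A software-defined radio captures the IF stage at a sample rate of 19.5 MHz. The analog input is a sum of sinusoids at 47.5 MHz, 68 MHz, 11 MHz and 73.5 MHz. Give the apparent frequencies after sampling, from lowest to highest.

fs/2 = 9.75 MHz.
47.5 MHz mod fs = 8.5 MHz.
8.5 MHz ≤ fs/2 = 9.75 MHz, appears at 8.5 MHz.
68 MHz mod fs = 9.5 MHz.
9.5 MHz ≤ fs/2 = 9.75 MHz, appears at 9.5 MHz.
11 MHz > fs/2 = 9.75 MHz, folds to fs − 11 MHz = 8.5 MHz.
73.5 MHz mod fs = 15 MHz.
15 MHz > fs/2 = 9.75 MHz, folds to fs − 15 MHz = 4.5 MHz.
Distinct values: {4.5 MHz, 8.5 MHz, 9.5 MHz}.

4.5 MHz, 8.5 MHz, 9.5 MHz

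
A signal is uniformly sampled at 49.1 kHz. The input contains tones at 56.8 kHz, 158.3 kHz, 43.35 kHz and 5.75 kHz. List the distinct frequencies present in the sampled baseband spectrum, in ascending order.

5.75 kHz, 7.7 kHz, 11 kHz

fs/2 = 24.55 kHz.
56.8 kHz mod fs = 7.7 kHz.
7.7 kHz ≤ fs/2 = 24.55 kHz, appears at 7.7 kHz.
158.3 kHz mod fs = 11 kHz.
11 kHz ≤ fs/2 = 24.55 kHz, appears at 11 kHz.
43.35 kHz > fs/2 = 24.55 kHz, folds to fs − 43.35 kHz = 5.75 kHz.
5.75 kHz ≤ fs/2 = 24.55 kHz, passes unchanged.
Distinct values: {5.75 kHz, 7.7 kHz, 11 kHz}.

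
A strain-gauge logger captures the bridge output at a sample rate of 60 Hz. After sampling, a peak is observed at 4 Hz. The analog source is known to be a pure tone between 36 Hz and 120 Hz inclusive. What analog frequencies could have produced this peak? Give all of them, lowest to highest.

Frequencies that alias to 4 Hz are k·fs ± 4 Hz for integer k ≥ 0.
k=0: 4 Hz.
k=1: 56 Hz, 64 Hz.
k=2: 116 Hz, 124 Hz.
k=3: 176 Hz, 184 Hz.
Within [36 Hz, 120 Hz]: 56 Hz, 64 Hz, 116 Hz.

56 Hz, 64 Hz, 116 Hz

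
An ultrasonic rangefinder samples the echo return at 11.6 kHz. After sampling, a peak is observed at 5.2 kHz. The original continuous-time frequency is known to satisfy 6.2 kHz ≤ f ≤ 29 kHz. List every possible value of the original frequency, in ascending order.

Frequencies that alias to 5.2 kHz are k·fs ± 5.2 kHz for integer k ≥ 0.
k=0: 5.2 kHz.
k=1: 6.4 kHz, 16.8 kHz.
k=2: 18 kHz, 28.4 kHz.
k=3: 29.6 kHz, 40 kHz.
Within [6.2 kHz, 29 kHz]: 6.4 kHz, 16.8 kHz, 18 kHz, 28.4 kHz.

6.4 kHz, 16.8 kHz, 18 kHz, 28.4 kHz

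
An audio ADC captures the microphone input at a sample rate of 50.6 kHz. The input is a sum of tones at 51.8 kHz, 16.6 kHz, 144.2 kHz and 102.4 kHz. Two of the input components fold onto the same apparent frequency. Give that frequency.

1.2 kHz

fs/2 = 25.3 kHz.
51.8 kHz mod fs = 1.2 kHz.
1.2 kHz ≤ fs/2 = 25.3 kHz, appears at 1.2 kHz.
16.6 kHz ≤ fs/2 = 25.3 kHz, passes unchanged.
144.2 kHz mod fs = 43 kHz.
43 kHz > fs/2 = 25.3 kHz, folds to fs − 43 kHz = 7.6 kHz.
102.4 kHz mod fs = 1.2 kHz.
1.2 kHz ≤ fs/2 = 25.3 kHz, appears at 1.2 kHz.
51.8 kHz and 102.4 kHz both map to 1.2 kHz.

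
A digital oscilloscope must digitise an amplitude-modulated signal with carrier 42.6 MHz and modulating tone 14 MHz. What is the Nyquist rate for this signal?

113.2 MHz

AM sidebands sit at fc ± fm = 28.6 MHz and 56.6 MHz.
Highest-frequency component: 56.6 MHz.
Nyquist rate = 2 × 56.6 MHz = 113.2 MHz.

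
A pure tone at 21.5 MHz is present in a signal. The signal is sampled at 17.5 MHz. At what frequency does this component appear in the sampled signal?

21.5 MHz mod fs = 4 MHz.
4 MHz ≤ fs/2 = 8.75 MHz, appears at 4 MHz.

4 MHz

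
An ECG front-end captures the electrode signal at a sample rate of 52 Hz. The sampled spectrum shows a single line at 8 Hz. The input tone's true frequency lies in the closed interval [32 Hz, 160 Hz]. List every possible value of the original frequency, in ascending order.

44 Hz, 60 Hz, 96 Hz, 112 Hz, 148 Hz

Frequencies that alias to 8 Hz are k·fs ± 8 Hz for integer k ≥ 0.
k=0: 8 Hz.
k=1: 44 Hz, 60 Hz.
k=2: 96 Hz, 112 Hz.
k=3: 148 Hz, 164 Hz.
k=4: 200 Hz, 216 Hz.
Within [32 Hz, 160 Hz]: 44 Hz, 60 Hz, 96 Hz, 112 Hz, 148 Hz.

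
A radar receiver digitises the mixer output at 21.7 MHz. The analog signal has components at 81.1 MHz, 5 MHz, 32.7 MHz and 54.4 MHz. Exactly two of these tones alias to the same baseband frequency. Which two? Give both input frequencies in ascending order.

fs/2 = 10.85 MHz.
81.1 MHz mod fs = 16 MHz.
16 MHz > fs/2 = 10.85 MHz, folds to fs − 16 MHz = 5.7 MHz.
5 MHz ≤ fs/2 = 10.85 MHz, passes unchanged.
32.7 MHz mod fs = 11 MHz.
11 MHz > fs/2 = 10.85 MHz, folds to fs − 11 MHz = 10.7 MHz.
54.4 MHz mod fs = 11 MHz.
11 MHz > fs/2 = 10.85 MHz, folds to fs − 11 MHz = 10.7 MHz.
32.7 MHz and 54.4 MHz both map to 10.7 MHz.

32.7 MHz, 54.4 MHz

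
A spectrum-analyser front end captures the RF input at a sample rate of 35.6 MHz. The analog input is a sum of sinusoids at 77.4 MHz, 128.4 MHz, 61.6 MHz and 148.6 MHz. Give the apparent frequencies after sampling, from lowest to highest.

6.2 MHz, 9.6 MHz, 14 MHz

fs/2 = 17.8 MHz.
77.4 MHz mod fs = 6.2 MHz.
6.2 MHz ≤ fs/2 = 17.8 MHz, appears at 6.2 MHz.
128.4 MHz mod fs = 21.6 MHz.
21.6 MHz > fs/2 = 17.8 MHz, folds to fs − 21.6 MHz = 14 MHz.
61.6 MHz mod fs = 26 MHz.
26 MHz > fs/2 = 17.8 MHz, folds to fs − 26 MHz = 9.6 MHz.
148.6 MHz mod fs = 6.2 MHz.
6.2 MHz ≤ fs/2 = 17.8 MHz, appears at 6.2 MHz.
Distinct values: {6.2 MHz, 9.6 MHz, 14 MHz}.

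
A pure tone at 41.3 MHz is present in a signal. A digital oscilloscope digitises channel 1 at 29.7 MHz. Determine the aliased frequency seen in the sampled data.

41.3 MHz mod fs = 11.6 MHz.
11.6 MHz ≤ fs/2 = 14.85 MHz, appears at 11.6 MHz.

11.6 MHz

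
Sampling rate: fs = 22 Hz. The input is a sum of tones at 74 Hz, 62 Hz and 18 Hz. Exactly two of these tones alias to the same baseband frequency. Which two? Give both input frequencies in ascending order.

fs/2 = 11 Hz.
74 Hz mod fs = 8 Hz.
8 Hz ≤ fs/2 = 11 Hz, appears at 8 Hz.
62 Hz mod fs = 18 Hz.
18 Hz > fs/2 = 11 Hz, folds to fs − 18 Hz = 4 Hz.
18 Hz > fs/2 = 11 Hz, folds to fs − 18 Hz = 4 Hz.
18 Hz and 62 Hz both map to 4 Hz.

18 Hz, 62 Hz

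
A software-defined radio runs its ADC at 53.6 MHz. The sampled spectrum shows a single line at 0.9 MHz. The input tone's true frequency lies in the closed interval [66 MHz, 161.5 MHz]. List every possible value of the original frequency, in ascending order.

Frequencies that alias to 0.9 MHz are k·fs ± 0.9 MHz for integer k ≥ 0.
k=0: 0.9 MHz.
k=1: 52.7 MHz, 54.5 MHz.
k=2: 106.3 MHz, 108.1 MHz.
k=3: 159.9 MHz, 161.7 MHz.
k=4: 213.5 MHz, 215.3 MHz.
Within [66 MHz, 161.5 MHz]: 106.3 MHz, 108.1 MHz, 159.9 MHz.

106.3 MHz, 108.1 MHz, 159.9 MHz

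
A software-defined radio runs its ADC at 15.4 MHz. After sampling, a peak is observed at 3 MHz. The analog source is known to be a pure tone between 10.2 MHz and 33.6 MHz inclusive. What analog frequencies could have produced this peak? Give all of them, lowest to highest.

12.4 MHz, 18.4 MHz, 27.8 MHz

Frequencies that alias to 3 MHz are k·fs ± 3 MHz for integer k ≥ 0.
k=0: 3 MHz.
k=1: 12.4 MHz, 18.4 MHz.
k=2: 27.8 MHz, 33.8 MHz.
k=3: 43.2 MHz, 49.2 MHz.
Within [10.2 MHz, 33.6 MHz]: 12.4 MHz, 18.4 MHz, 27.8 MHz.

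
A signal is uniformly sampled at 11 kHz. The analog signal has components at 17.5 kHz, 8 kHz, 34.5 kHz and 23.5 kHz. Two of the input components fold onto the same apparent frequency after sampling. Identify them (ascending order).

23.5 kHz, 34.5 kHz

fs/2 = 5.5 kHz.
17.5 kHz mod fs = 6.5 kHz.
6.5 kHz > fs/2 = 5.5 kHz, folds to fs − 6.5 kHz = 4.5 kHz.
8 kHz > fs/2 = 5.5 kHz, folds to fs − 8 kHz = 3 kHz.
34.5 kHz mod fs = 1.5 kHz.
1.5 kHz ≤ fs/2 = 5.5 kHz, appears at 1.5 kHz.
23.5 kHz mod fs = 1.5 kHz.
1.5 kHz ≤ fs/2 = 5.5 kHz, appears at 1.5 kHz.
23.5 kHz and 34.5 kHz both map to 1.5 kHz.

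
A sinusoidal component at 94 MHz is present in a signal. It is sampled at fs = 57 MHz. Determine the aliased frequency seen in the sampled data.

20 MHz

94 MHz mod fs = 37 MHz.
37 MHz > fs/2 = 28.5 MHz, folds to fs − 37 MHz = 20 MHz.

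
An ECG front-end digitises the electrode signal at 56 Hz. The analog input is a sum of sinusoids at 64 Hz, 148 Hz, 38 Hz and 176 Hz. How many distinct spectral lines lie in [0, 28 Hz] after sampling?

fs/2 = 28 Hz.
64 Hz mod fs = 8 Hz.
8 Hz ≤ fs/2 = 28 Hz, appears at 8 Hz.
148 Hz mod fs = 36 Hz.
36 Hz > fs/2 = 28 Hz, folds to fs − 36 Hz = 20 Hz.
38 Hz > fs/2 = 28 Hz, folds to fs − 38 Hz = 18 Hz.
176 Hz mod fs = 8 Hz.
8 Hz ≤ fs/2 = 28 Hz, appears at 8 Hz.
Distinct values: {8 Hz, 18 Hz, 20 Hz} → 3.

3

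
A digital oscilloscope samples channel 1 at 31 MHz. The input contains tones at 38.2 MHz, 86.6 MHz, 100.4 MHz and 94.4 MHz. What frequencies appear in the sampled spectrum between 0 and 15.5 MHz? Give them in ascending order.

1.4 MHz, 6.4 MHz, 7.2 MHz, 7.4 MHz

fs/2 = 15.5 MHz.
38.2 MHz mod fs = 7.2 MHz.
7.2 MHz ≤ fs/2 = 15.5 MHz, appears at 7.2 MHz.
86.6 MHz mod fs = 24.6 MHz.
24.6 MHz > fs/2 = 15.5 MHz, folds to fs − 24.6 MHz = 6.4 MHz.
100.4 MHz mod fs = 7.4 MHz.
7.4 MHz ≤ fs/2 = 15.5 MHz, appears at 7.4 MHz.
94.4 MHz mod fs = 1.4 MHz.
1.4 MHz ≤ fs/2 = 15.5 MHz, appears at 1.4 MHz.
Distinct values: {1.4 MHz, 6.4 MHz, 7.2 MHz, 7.4 MHz}.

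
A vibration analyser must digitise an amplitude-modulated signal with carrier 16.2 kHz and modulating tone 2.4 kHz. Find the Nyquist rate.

37.2 kHz

AM sidebands sit at fc ± fm = 13.8 kHz and 18.6 kHz.
Highest-frequency component: 18.6 kHz.
Nyquist rate = 2 × 18.6 kHz = 37.2 kHz.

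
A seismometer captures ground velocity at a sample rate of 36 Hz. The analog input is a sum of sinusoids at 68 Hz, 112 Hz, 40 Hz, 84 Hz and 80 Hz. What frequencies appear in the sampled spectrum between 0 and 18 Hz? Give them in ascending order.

4 Hz, 8 Hz, 12 Hz

fs/2 = 18 Hz.
68 Hz mod fs = 32 Hz.
32 Hz > fs/2 = 18 Hz, folds to fs − 32 Hz = 4 Hz.
112 Hz mod fs = 4 Hz.
4 Hz ≤ fs/2 = 18 Hz, appears at 4 Hz.
40 Hz mod fs = 4 Hz.
4 Hz ≤ fs/2 = 18 Hz, appears at 4 Hz.
84 Hz mod fs = 12 Hz.
12 Hz ≤ fs/2 = 18 Hz, appears at 12 Hz.
80 Hz mod fs = 8 Hz.
8 Hz ≤ fs/2 = 18 Hz, appears at 8 Hz.
Distinct values: {4 Hz, 8 Hz, 12 Hz}.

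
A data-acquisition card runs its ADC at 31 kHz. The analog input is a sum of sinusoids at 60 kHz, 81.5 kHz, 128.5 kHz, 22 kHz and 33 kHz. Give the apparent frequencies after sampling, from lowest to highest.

fs/2 = 15.5 kHz.
60 kHz mod fs = 29 kHz.
29 kHz > fs/2 = 15.5 kHz, folds to fs − 29 kHz = 2 kHz.
81.5 kHz mod fs = 19.5 kHz.
19.5 kHz > fs/2 = 15.5 kHz, folds to fs − 19.5 kHz = 11.5 kHz.
128.5 kHz mod fs = 4.5 kHz.
4.5 kHz ≤ fs/2 = 15.5 kHz, appears at 4.5 kHz.
22 kHz > fs/2 = 15.5 kHz, folds to fs − 22 kHz = 9 kHz.
33 kHz mod fs = 2 kHz.
2 kHz ≤ fs/2 = 15.5 kHz, appears at 2 kHz.
Distinct values: {2 kHz, 4.5 kHz, 9 kHz, 11.5 kHz}.

2 kHz, 4.5 kHz, 9 kHz, 11.5 kHz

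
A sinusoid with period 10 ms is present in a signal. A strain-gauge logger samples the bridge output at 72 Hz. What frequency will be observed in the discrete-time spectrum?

T = 10 ms → f = 1/T = 100 Hz.
100 Hz mod fs = 28 Hz.
28 Hz ≤ fs/2 = 36 Hz, appears at 28 Hz.

28 Hz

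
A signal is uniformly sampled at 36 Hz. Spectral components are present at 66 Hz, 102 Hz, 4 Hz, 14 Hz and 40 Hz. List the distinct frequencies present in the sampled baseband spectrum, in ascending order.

fs/2 = 18 Hz.
66 Hz mod fs = 30 Hz.
30 Hz > fs/2 = 18 Hz, folds to fs − 30 Hz = 6 Hz.
102 Hz mod fs = 30 Hz.
30 Hz > fs/2 = 18 Hz, folds to fs − 30 Hz = 6 Hz.
4 Hz ≤ fs/2 = 18 Hz, passes unchanged.
14 Hz ≤ fs/2 = 18 Hz, passes unchanged.
40 Hz mod fs = 4 Hz.
4 Hz ≤ fs/2 = 18 Hz, appears at 4 Hz.
Distinct values: {4 Hz, 6 Hz, 14 Hz}.

4 Hz, 6 Hz, 14 Hz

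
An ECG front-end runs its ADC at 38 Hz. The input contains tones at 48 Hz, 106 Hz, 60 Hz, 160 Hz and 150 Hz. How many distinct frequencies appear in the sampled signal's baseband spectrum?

fs/2 = 19 Hz.
48 Hz mod fs = 10 Hz.
10 Hz ≤ fs/2 = 19 Hz, appears at 10 Hz.
106 Hz mod fs = 30 Hz.
30 Hz > fs/2 = 19 Hz, folds to fs − 30 Hz = 8 Hz.
60 Hz mod fs = 22 Hz.
22 Hz > fs/2 = 19 Hz, folds to fs − 22 Hz = 16 Hz.
160 Hz mod fs = 8 Hz.
8 Hz ≤ fs/2 = 19 Hz, appears at 8 Hz.
150 Hz mod fs = 36 Hz.
36 Hz > fs/2 = 19 Hz, folds to fs − 36 Hz = 2 Hz.
Distinct values: {2 Hz, 8 Hz, 10 Hz, 16 Hz} → 4.

4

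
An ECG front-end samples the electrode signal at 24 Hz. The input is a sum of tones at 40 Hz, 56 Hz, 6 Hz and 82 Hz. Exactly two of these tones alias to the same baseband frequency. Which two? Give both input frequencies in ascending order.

fs/2 = 12 Hz.
40 Hz mod fs = 16 Hz.
16 Hz > fs/2 = 12 Hz, folds to fs − 16 Hz = 8 Hz.
56 Hz mod fs = 8 Hz.
8 Hz ≤ fs/2 = 12 Hz, appears at 8 Hz.
6 Hz ≤ fs/2 = 12 Hz, passes unchanged.
82 Hz mod fs = 10 Hz.
10 Hz ≤ fs/2 = 12 Hz, appears at 10 Hz.
40 Hz and 56 Hz both map to 8 Hz.

40 Hz, 56 Hz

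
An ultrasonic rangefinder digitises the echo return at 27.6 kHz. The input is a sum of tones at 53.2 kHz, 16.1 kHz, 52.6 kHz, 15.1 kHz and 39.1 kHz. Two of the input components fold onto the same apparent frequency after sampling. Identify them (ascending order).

fs/2 = 13.8 kHz.
53.2 kHz mod fs = 25.6 kHz.
25.6 kHz > fs/2 = 13.8 kHz, folds to fs − 25.6 kHz = 2 kHz.
16.1 kHz > fs/2 = 13.8 kHz, folds to fs − 16.1 kHz = 11.5 kHz.
52.6 kHz mod fs = 25 kHz.
25 kHz > fs/2 = 13.8 kHz, folds to fs − 25 kHz = 2.6 kHz.
15.1 kHz > fs/2 = 13.8 kHz, folds to fs − 15.1 kHz = 12.5 kHz.
39.1 kHz mod fs = 11.5 kHz.
11.5 kHz ≤ fs/2 = 13.8 kHz, appears at 11.5 kHz.
16.1 kHz and 39.1 kHz both map to 11.5 kHz.

16.1 kHz, 39.1 kHz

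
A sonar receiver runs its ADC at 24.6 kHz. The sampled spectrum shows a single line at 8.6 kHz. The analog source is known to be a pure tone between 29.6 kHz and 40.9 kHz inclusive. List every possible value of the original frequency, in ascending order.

Frequencies that alias to 8.6 kHz are k·fs ± 8.6 kHz for integer k ≥ 0.
k=0: 8.6 kHz.
k=1: 16 kHz, 33.2 kHz.
k=2: 40.6 kHz, 57.8 kHz.
k=3: 65.2 kHz, 82.4 kHz.
Within [29.6 kHz, 40.9 kHz]: 33.2 kHz, 40.6 kHz.

33.2 kHz, 40.6 kHz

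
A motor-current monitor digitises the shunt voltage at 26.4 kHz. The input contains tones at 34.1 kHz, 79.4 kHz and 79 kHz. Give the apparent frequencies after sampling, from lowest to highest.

0.2 kHz, 7.7 kHz

fs/2 = 13.2 kHz.
34.1 kHz mod fs = 7.7 kHz.
7.7 kHz ≤ fs/2 = 13.2 kHz, appears at 7.7 kHz.
79.4 kHz mod fs = 0.2 kHz.
0.2 kHz ≤ fs/2 = 13.2 kHz, appears at 0.2 kHz.
79 kHz mod fs = 26.2 kHz.
26.2 kHz > fs/2 = 13.2 kHz, folds to fs − 26.2 kHz = 0.2 kHz.
Distinct values: {0.2 kHz, 7.7 kHz}.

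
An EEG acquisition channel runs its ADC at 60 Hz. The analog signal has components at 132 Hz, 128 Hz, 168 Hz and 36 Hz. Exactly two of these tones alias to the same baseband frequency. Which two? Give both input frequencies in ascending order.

fs/2 = 30 Hz.
132 Hz mod fs = 12 Hz.
12 Hz ≤ fs/2 = 30 Hz, appears at 12 Hz.
128 Hz mod fs = 8 Hz.
8 Hz ≤ fs/2 = 30 Hz, appears at 8 Hz.
168 Hz mod fs = 48 Hz.
48 Hz > fs/2 = 30 Hz, folds to fs − 48 Hz = 12 Hz.
36 Hz > fs/2 = 30 Hz, folds to fs − 36 Hz = 24 Hz.
132 Hz and 168 Hz both map to 12 Hz.

132 Hz, 168 Hz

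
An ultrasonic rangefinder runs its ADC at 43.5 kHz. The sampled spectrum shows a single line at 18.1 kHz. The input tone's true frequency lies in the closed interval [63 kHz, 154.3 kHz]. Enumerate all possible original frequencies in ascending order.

68.9 kHz, 105.1 kHz, 112.4 kHz, 148.6 kHz

Frequencies that alias to 18.1 kHz are k·fs ± 18.1 kHz for integer k ≥ 0.
k=0: 18.1 kHz.
k=1: 25.4 kHz, 61.6 kHz.
k=2: 68.9 kHz, 105.1 kHz.
k=3: 112.4 kHz, 148.6 kHz.
k=4: 155.9 kHz, 192.1 kHz.
Within [63 kHz, 154.3 kHz]: 68.9 kHz, 105.1 kHz, 112.4 kHz, 148.6 kHz.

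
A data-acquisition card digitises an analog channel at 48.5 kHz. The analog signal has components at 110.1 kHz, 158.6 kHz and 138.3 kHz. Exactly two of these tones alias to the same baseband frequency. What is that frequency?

13.1 kHz

fs/2 = 24.25 kHz.
110.1 kHz mod fs = 13.1 kHz.
13.1 kHz ≤ fs/2 = 24.25 kHz, appears at 13.1 kHz.
158.6 kHz mod fs = 13.1 kHz.
13.1 kHz ≤ fs/2 = 24.25 kHz, appears at 13.1 kHz.
138.3 kHz mod fs = 41.3 kHz.
41.3 kHz > fs/2 = 24.25 kHz, folds to fs − 41.3 kHz = 7.2 kHz.
110.1 kHz and 158.6 kHz both map to 13.1 kHz.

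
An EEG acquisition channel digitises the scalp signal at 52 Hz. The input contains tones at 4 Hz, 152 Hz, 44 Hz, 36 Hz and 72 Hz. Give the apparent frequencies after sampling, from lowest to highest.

4 Hz, 8 Hz, 16 Hz, 20 Hz

fs/2 = 26 Hz.
4 Hz ≤ fs/2 = 26 Hz, passes unchanged.
152 Hz mod fs = 48 Hz.
48 Hz > fs/2 = 26 Hz, folds to fs − 48 Hz = 4 Hz.
44 Hz > fs/2 = 26 Hz, folds to fs − 44 Hz = 8 Hz.
36 Hz > fs/2 = 26 Hz, folds to fs − 36 Hz = 16 Hz.
72 Hz mod fs = 20 Hz.
20 Hz ≤ fs/2 = 26 Hz, appears at 20 Hz.
Distinct values: {4 Hz, 8 Hz, 16 Hz, 20 Hz}.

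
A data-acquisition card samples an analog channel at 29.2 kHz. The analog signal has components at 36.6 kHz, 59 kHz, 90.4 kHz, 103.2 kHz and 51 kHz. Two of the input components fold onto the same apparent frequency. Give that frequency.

7.4 kHz

fs/2 = 14.6 kHz.
36.6 kHz mod fs = 7.4 kHz.
7.4 kHz ≤ fs/2 = 14.6 kHz, appears at 7.4 kHz.
59 kHz mod fs = 0.6 kHz.
0.6 kHz ≤ fs/2 = 14.6 kHz, appears at 0.6 kHz.
90.4 kHz mod fs = 2.8 kHz.
2.8 kHz ≤ fs/2 = 14.6 kHz, appears at 2.8 kHz.
103.2 kHz mod fs = 15.6 kHz.
15.6 kHz > fs/2 = 14.6 kHz, folds to fs − 15.6 kHz = 13.6 kHz.
51 kHz mod fs = 21.8 kHz.
21.8 kHz > fs/2 = 14.6 kHz, folds to fs − 21.8 kHz = 7.4 kHz.
36.6 kHz and 51 kHz both map to 7.4 kHz.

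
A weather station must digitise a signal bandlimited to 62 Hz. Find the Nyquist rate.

124 Hz

Nyquist rate = 2 × 62 Hz = 124 Hz.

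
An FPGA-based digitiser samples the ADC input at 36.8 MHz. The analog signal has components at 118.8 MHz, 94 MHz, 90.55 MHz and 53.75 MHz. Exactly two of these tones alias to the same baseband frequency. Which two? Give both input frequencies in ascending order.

fs/2 = 18.4 MHz.
118.8 MHz mod fs = 8.4 MHz.
8.4 MHz ≤ fs/2 = 18.4 MHz, appears at 8.4 MHz.
94 MHz mod fs = 20.4 MHz.
20.4 MHz > fs/2 = 18.4 MHz, folds to fs − 20.4 MHz = 16.4 MHz.
90.55 MHz mod fs = 16.95 MHz.
16.95 MHz ≤ fs/2 = 18.4 MHz, appears at 16.95 MHz.
53.75 MHz mod fs = 16.95 MHz.
16.95 MHz ≤ fs/2 = 18.4 MHz, appears at 16.95 MHz.
53.75 MHz and 90.55 MHz both map to 16.95 MHz.

53.75 MHz, 90.55 MHz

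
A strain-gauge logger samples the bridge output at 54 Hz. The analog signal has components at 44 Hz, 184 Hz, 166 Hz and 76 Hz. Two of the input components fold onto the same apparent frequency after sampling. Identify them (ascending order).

76 Hz, 184 Hz

fs/2 = 27 Hz.
44 Hz > fs/2 = 27 Hz, folds to fs − 44 Hz = 10 Hz.
184 Hz mod fs = 22 Hz.
22 Hz ≤ fs/2 = 27 Hz, appears at 22 Hz.
166 Hz mod fs = 4 Hz.
4 Hz ≤ fs/2 = 27 Hz, appears at 4 Hz.
76 Hz mod fs = 22 Hz.
22 Hz ≤ fs/2 = 27 Hz, appears at 22 Hz.
76 Hz and 184 Hz both map to 22 Hz.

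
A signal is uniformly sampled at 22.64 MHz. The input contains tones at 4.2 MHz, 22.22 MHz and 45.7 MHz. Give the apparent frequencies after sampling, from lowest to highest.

0.42 MHz, 4.2 MHz

fs/2 = 11.32 MHz.
4.2 MHz ≤ fs/2 = 11.32 MHz, passes unchanged.
22.22 MHz > fs/2 = 11.32 MHz, folds to fs − 22.22 MHz = 0.42 MHz.
45.7 MHz mod fs = 0.42 MHz.
0.42 MHz ≤ fs/2 = 11.32 MHz, appears at 0.42 MHz.
Distinct values: {0.42 MHz, 4.2 MHz}.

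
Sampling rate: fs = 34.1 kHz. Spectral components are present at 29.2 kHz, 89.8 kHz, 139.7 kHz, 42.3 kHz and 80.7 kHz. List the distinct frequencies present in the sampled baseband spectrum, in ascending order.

3.3 kHz, 4.9 kHz, 8.2 kHz, 12.5 kHz

fs/2 = 17.05 kHz.
29.2 kHz > fs/2 = 17.05 kHz, folds to fs − 29.2 kHz = 4.9 kHz.
89.8 kHz mod fs = 21.6 kHz.
21.6 kHz > fs/2 = 17.05 kHz, folds to fs − 21.6 kHz = 12.5 kHz.
139.7 kHz mod fs = 3.3 kHz.
3.3 kHz ≤ fs/2 = 17.05 kHz, appears at 3.3 kHz.
42.3 kHz mod fs = 8.2 kHz.
8.2 kHz ≤ fs/2 = 17.05 kHz, appears at 8.2 kHz.
80.7 kHz mod fs = 12.5 kHz.
12.5 kHz ≤ fs/2 = 17.05 kHz, appears at 12.5 kHz.
Distinct values: {3.3 kHz, 4.9 kHz, 8.2 kHz, 12.5 kHz}.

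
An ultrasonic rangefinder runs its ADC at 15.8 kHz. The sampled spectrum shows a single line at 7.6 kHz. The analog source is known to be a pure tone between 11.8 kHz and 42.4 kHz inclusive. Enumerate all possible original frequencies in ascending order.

Frequencies that alias to 7.6 kHz are k·fs ± 7.6 kHz for integer k ≥ 0.
k=0: 7.6 kHz.
k=1: 8.2 kHz, 23.4 kHz.
k=2: 24 kHz, 39.2 kHz.
k=3: 39.8 kHz, 55 kHz.
k=4: 55.6 kHz, 70.8 kHz.
Within [11.8 kHz, 42.4 kHz]: 23.4 kHz, 24 kHz, 39.2 kHz, 39.8 kHz.

23.4 kHz, 24 kHz, 39.2 kHz, 39.8 kHz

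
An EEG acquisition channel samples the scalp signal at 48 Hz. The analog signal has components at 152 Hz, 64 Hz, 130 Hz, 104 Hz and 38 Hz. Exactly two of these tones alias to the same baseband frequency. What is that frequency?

8 Hz

fs/2 = 24 Hz.
152 Hz mod fs = 8 Hz.
8 Hz ≤ fs/2 = 24 Hz, appears at 8 Hz.
64 Hz mod fs = 16 Hz.
16 Hz ≤ fs/2 = 24 Hz, appears at 16 Hz.
130 Hz mod fs = 34 Hz.
34 Hz > fs/2 = 24 Hz, folds to fs − 34 Hz = 14 Hz.
104 Hz mod fs = 8 Hz.
8 Hz ≤ fs/2 = 24 Hz, appears at 8 Hz.
38 Hz > fs/2 = 24 Hz, folds to fs − 38 Hz = 10 Hz.
104 Hz and 152 Hz both map to 8 Hz.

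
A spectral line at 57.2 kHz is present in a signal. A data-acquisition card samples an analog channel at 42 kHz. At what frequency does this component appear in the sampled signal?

57.2 kHz mod fs = 15.2 kHz.
15.2 kHz ≤ fs/2 = 21 kHz, appears at 15.2 kHz.

15.2 kHz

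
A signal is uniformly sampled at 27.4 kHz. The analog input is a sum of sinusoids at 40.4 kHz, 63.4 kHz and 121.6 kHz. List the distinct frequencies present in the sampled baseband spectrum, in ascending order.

fs/2 = 13.7 kHz.
40.4 kHz mod fs = 13 kHz.
13 kHz ≤ fs/2 = 13.7 kHz, appears at 13 kHz.
63.4 kHz mod fs = 8.6 kHz.
8.6 kHz ≤ fs/2 = 13.7 kHz, appears at 8.6 kHz.
121.6 kHz mod fs = 12 kHz.
12 kHz ≤ fs/2 = 13.7 kHz, appears at 12 kHz.
Distinct values: {8.6 kHz, 12 kHz, 13 kHz}.

8.6 kHz, 12 kHz, 13 kHz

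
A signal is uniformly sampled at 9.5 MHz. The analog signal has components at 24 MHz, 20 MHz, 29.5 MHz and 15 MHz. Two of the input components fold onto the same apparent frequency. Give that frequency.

fs/2 = 4.75 MHz.
24 MHz mod fs = 5 MHz.
5 MHz > fs/2 = 4.75 MHz, folds to fs − 5 MHz = 4.5 MHz.
20 MHz mod fs = 1 MHz.
1 MHz ≤ fs/2 = 4.75 MHz, appears at 1 MHz.
29.5 MHz mod fs = 1 MHz.
1 MHz ≤ fs/2 = 4.75 MHz, appears at 1 MHz.
15 MHz mod fs = 5.5 MHz.
5.5 MHz > fs/2 = 4.75 MHz, folds to fs − 5.5 MHz = 4 MHz.
20 MHz and 29.5 MHz both map to 1 MHz.

1 MHz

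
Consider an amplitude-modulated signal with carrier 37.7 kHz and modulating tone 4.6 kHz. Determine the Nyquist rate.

AM sidebands sit at fc ± fm = 33.1 kHz and 42.3 kHz.
Highest-frequency component: 42.3 kHz.
Nyquist rate = 2 × 42.3 kHz = 84.6 kHz.

84.6 kHz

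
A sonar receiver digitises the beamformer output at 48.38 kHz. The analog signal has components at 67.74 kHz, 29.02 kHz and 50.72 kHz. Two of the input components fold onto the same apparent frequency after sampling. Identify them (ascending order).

29.02 kHz, 67.74 kHz

fs/2 = 24.19 kHz.
67.74 kHz mod fs = 19.36 kHz.
19.36 kHz ≤ fs/2 = 24.19 kHz, appears at 19.36 kHz.
29.02 kHz > fs/2 = 24.19 kHz, folds to fs − 29.02 kHz = 19.36 kHz.
50.72 kHz mod fs = 2.34 kHz.
2.34 kHz ≤ fs/2 = 24.19 kHz, appears at 2.34 kHz.
29.02 kHz and 67.74 kHz both map to 19.36 kHz.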